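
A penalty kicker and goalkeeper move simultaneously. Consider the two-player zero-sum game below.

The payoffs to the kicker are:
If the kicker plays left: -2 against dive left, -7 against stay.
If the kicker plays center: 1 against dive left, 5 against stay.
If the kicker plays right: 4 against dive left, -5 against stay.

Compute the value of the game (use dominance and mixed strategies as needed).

Row left is strictly dominated by row right, so the kicker never plays it.
The remaining 2×2 game on (center, right) × (dive left, stay) has no saddle point. Let the kicker play center with probability p; indifference gives p + 4(1−p) = 5p − 5(1−p), so p = 9/13.
Similarly the goalkeeper's optimal q on dive left is 10/13, and the value is 1·(10/13) + (5)·(3/13) = 25/13.

25/13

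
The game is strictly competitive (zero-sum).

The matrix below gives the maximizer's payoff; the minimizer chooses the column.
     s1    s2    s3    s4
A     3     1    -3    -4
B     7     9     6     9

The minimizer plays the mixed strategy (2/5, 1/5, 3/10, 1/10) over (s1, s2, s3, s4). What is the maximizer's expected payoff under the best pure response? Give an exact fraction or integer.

73/10

A: (3)·(2/5) + (1)·(1/5) + (-3)·(3/10) + (-4)·(1/10) = 1/10.
B: (7)·(2/5) + (9)·(1/5) + (6)·(3/10) + (9)·(1/10) = 73/10.
The best pure response is B with expected payoff 73/10.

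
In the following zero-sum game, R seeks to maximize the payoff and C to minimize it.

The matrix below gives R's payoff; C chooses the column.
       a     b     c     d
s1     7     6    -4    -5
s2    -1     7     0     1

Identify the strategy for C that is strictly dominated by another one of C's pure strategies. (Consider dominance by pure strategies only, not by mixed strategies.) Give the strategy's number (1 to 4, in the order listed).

C prefers columns that give R less. Compare b with c: -4 < 6, 0 < 7.
So c strictly dominates b for C; b is strictly dominated.

2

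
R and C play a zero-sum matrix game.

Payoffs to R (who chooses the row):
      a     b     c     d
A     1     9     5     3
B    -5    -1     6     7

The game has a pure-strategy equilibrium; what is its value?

1

Row minima: 1, -5 → R's maximin is 1.
Column maxima: 1, 9, 6, 7 → C's minimax is 1.
They coincide at (A, a), so the value is 1.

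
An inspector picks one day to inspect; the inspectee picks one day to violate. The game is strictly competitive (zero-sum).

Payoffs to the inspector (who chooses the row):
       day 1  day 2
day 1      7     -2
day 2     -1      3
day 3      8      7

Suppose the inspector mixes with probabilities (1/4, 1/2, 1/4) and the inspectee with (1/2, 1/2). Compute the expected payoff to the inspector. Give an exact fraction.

Against (1/2, 1/2), each row's expected payoff is day 1: 5/2; day 2: 1; day 3: 15/2.
Taking the (1/4, 1/2, 1/4)-weighted average: (1/4)·(5/2) + (1/2)·(1) + (1/4)·(15/2) = 3.

3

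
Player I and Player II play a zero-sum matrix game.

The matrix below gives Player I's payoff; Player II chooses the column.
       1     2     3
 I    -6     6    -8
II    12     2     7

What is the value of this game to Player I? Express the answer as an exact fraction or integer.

Column 1 is strictly dominated by 3 for Player II (it gives Player I more in every row).
The remaining 2×2 game on (I, II) × (2, 3) has no saddle point. Let Player I play I with probability p; indifference gives 6p + 2(1−p) = −8p + 7(1−p), so p = 5/19.
Similarly Player II's optimal q on 2 is 15/19, and the value is 6·(15/19) + (-8)·(4/19) = 58/19.

58/19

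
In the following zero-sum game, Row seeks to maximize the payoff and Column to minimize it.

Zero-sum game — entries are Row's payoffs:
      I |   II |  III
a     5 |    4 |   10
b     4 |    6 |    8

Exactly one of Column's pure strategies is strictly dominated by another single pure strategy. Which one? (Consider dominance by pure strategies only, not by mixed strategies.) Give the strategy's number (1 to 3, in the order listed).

Column prefers columns that give Row less. Compare III with I: 5 < 10, 4 < 8.
So I strictly dominates III for Column; III is strictly dominated.

3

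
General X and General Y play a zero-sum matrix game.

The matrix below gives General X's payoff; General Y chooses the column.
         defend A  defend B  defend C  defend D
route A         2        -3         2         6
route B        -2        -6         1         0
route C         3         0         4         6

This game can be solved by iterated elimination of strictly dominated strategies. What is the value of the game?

Row route B is strictly dominated by row route A (2>-2, -3>-6, 2>1, 6>0); eliminate route B.
Column defend A is strictly dominated by defend B for General Y (-3<2, 0<3); eliminate defend A.
Column defend D is strictly dominated by defend B for General Y (-3<6, 0<6); eliminate defend D.
Row route A is strictly dominated by row route C (0>-3, 4>2); eliminate route A.
Column defend C is strictly dominated by defend B for General Y (0<4); eliminate defend C.
Only (route C, defend B) remains, with payoff 0.

0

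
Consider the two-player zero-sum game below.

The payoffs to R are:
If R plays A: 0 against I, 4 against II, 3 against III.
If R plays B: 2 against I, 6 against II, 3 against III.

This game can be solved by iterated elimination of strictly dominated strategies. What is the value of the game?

2

Column III is strictly dominated by I for C (0<3, 2<3); eliminate III.
Column II is strictly dominated by I for C (0<4, 2<6); eliminate II.
Row A is strictly dominated by row B (2>0); eliminate A.
Only (B, I) remains, with payoff 2.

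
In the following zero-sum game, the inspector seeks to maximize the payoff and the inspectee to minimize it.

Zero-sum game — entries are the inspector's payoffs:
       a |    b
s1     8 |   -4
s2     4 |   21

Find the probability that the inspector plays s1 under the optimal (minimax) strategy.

17/29

Row minima are -4 and 4, so the inspector's maximin is 4; column maxima are 8 and 21, so the inspectee's minimax is 8. These differ, so the equilibrium is in mixed strategies.
Let the inspector play s1 with probability p. The inspectee is indifferent when 8p + 4(1−p) = −4p + 21(1−p), giving p = 17/29.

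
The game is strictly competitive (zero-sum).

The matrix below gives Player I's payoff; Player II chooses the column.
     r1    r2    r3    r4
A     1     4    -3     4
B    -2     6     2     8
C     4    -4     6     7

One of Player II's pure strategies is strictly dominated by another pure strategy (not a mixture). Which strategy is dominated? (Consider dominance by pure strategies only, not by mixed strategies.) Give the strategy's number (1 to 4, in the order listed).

Player II prefers columns that give Player I less. Compare r4 with r1: 1 < 4, -2 < 8, 4 < 7.
So r1 strictly dominates r4 for Player II; r4 is strictly dominated.

4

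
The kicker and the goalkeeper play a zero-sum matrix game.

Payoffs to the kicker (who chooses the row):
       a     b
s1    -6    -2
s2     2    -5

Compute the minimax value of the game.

Row minima are -6 and -5, so the kicker's maximin is -5; column maxima are 2 and -2, so the goalkeeper's minimax is -2. These differ, so the equilibrium is in mixed strategies.
Let the kicker play s1 with probability p. The goalkeeper is indifferent when −6p + 2(1−p) = −2p − 5(1−p), giving p = 7/11.
Let the goalkeeper play a with probability q. The kicker is indifferent when −6q − 2(1−q) = 2q − 5(1−q), giving q = 3/11.
The value is -6·(3/11) + (-2)·(8/11) = -34/11.

-34/11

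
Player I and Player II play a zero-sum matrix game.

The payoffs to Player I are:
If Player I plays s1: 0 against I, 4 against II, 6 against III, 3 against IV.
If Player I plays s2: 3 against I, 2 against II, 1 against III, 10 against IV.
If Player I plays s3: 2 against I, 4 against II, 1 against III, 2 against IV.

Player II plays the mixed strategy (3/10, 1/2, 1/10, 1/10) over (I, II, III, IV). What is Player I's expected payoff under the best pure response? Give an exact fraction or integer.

s1: (0)·(3/10) + (4)·(1/2) + (6)·(1/10) + (3)·(1/10) = 29/10.
s2: (3)·(3/10) + (2)·(1/2) + (1)·(1/10) + (10)·(1/10) = 3.
s3: (2)·(3/10) + (4)·(1/2) + (1)·(1/10) + (2)·(1/10) = 29/10.
The best pure response is s2 with expected payoff 3.

3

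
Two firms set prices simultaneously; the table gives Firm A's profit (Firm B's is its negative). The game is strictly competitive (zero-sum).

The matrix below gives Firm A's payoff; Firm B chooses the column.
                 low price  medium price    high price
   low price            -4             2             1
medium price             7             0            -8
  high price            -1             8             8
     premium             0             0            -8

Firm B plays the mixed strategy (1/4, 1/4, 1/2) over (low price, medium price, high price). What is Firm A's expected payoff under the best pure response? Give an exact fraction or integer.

23/4

low price: (-4)·(1/4) + (2)·(1/4) + (1)·(1/2) = 0.
medium price: (7)·(1/4) + (0)·(1/4) + (-8)·(1/2) = -9/4.
high price: (-1)·(1/4) + (8)·(1/4) + (8)·(1/2) = 23/4.
premium: (0)·(1/4) + (0)·(1/4) + (-8)·(1/2) = -4.
The best pure response is high price with expected payoff 23/4.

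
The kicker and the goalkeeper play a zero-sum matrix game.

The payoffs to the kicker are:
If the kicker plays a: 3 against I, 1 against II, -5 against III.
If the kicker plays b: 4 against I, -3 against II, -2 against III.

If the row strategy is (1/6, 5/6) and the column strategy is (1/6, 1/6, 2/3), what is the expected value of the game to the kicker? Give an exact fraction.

Against (1/6, 1/6, 2/3), each row's expected payoff is a: -8/3; b: -7/6.
Taking the (1/6, 5/6)-weighted average: (1/6)·(-8/3) + (5/6)·(-7/6) = -17/12.

-17/12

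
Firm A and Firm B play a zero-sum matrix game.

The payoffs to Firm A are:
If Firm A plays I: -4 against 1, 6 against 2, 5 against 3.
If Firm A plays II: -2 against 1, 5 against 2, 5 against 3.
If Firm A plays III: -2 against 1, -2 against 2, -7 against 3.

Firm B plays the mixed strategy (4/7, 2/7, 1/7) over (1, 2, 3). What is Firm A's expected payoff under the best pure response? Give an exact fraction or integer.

I: (-4)·(4/7) + (6)·(2/7) + (5)·(1/7) = 1/7.
II: (-2)·(4/7) + (5)·(2/7) + (5)·(1/7) = 1.
III: (-2)·(4/7) + (-2)·(2/7) + (-7)·(1/7) = -19/7.
The best pure response is II with expected payoff 1.

1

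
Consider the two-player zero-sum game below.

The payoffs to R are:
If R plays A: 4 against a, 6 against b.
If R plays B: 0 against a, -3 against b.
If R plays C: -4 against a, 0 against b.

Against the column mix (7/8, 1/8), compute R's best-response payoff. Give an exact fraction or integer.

17/4

A: (4)·(7/8) + (6)·(1/8) = 17/4.
B: (0)·(7/8) + (-3)·(1/8) = -3/8.
C: (-4)·(7/8) + (0)·(1/8) = -7/2.
The best pure response is A with expected payoff 17/4.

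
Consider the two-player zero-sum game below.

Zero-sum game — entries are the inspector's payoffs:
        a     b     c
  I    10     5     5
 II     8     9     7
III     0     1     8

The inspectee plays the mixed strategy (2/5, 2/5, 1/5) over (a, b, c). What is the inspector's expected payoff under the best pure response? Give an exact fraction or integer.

I: (10)·(2/5) + (5)·(2/5) + (5)·(1/5) = 7.
II: (8)·(2/5) + (9)·(2/5) + (7)·(1/5) = 41/5.
III: (0)·(2/5) + (1)·(2/5) + (8)·(1/5) = 2.
The best pure response is II with expected payoff 41/5.

41/5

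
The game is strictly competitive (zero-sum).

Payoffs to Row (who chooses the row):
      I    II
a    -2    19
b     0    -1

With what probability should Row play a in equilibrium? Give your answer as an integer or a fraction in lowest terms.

1/22

Row minima are -2 and -1, so Row's maximin is -1; column maxima are 0 and 19, so Column's minimax is 0. These differ, so the equilibrium is in mixed strategies.
Let Row play a with probability p. Column is indifferent when −2p = 19p − (1−p), giving p = 1/22.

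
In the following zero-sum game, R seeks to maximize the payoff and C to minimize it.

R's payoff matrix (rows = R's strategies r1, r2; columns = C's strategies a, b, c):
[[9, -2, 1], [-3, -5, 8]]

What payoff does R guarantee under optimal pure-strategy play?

-2

Row minima: -2, -5 → R's maximin is -2.
Column maxima: 9, -2, 8 → C's minimax is -2.
They coincide at (r1, b), so the value is -2.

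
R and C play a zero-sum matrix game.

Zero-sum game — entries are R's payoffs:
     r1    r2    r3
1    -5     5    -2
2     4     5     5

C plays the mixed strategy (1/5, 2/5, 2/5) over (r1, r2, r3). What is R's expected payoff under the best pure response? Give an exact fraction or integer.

24/5

1: (-5)·(1/5) + (5)·(2/5) + (-2)·(2/5) = 1/5.
2: (4)·(1/5) + (5)·(2/5) + (5)·(2/5) = 24/5.
The best pure response is 2 with expected payoff 24/5.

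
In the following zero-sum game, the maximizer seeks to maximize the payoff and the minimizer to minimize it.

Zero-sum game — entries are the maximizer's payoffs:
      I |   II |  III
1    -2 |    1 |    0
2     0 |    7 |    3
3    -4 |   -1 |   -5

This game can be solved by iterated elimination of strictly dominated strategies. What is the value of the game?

0

Column II is strictly dominated by I for the minimizer (-2<1, 0<7, -4<-1); eliminate II.
Row 1 is strictly dominated by row 2 (0>-2, 3>0); eliminate 1.
Row 3 is strictly dominated by row 2 (0>-4, 3>-5); eliminate 3.
Column III is strictly dominated by I for the minimizer (0<3); eliminate III.
Only (2, I) remains, with payoff 0.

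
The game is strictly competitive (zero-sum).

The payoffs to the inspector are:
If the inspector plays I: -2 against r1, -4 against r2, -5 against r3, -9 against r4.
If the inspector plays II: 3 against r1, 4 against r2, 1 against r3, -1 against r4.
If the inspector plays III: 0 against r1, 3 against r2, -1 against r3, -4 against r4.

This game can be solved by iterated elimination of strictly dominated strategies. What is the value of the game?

-1

Column r2 is strictly dominated by r3 for the inspectee (-5<-4, 1<4, -1<3); eliminate r2.
Column r3 is strictly dominated by r4 for the inspectee (-9<-5, -1<1, -4<-1); eliminate r3.
Column r1 is strictly dominated by r4 for the inspectee (-9<-2, -1<3, -4<0); eliminate r1.
Row I is strictly dominated by row II (-1>-9); eliminate I.
Row III is strictly dominated by row II (-1>-4); eliminate III.
Only (II, r4) remains, with payoff -1.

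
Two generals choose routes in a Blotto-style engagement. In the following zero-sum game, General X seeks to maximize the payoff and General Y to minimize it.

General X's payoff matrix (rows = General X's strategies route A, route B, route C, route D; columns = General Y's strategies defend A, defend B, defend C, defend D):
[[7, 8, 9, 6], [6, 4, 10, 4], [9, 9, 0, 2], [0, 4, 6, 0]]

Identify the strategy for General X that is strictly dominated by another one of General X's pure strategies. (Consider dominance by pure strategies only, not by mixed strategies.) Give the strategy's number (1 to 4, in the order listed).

4

Compare route D with route A: 7 > 0, 8 > 4, 9 > 6, 6 > 0.
So route A strictly dominates route D for General X; route D is strictly dominated.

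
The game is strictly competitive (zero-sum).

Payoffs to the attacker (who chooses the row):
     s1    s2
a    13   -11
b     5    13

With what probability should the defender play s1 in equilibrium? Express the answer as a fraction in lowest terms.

3/4

Row minima are -11 and 5, so the attacker's maximin is 5; column maxima are 13 and 13, so the defender's minimax is 13. These differ, so the equilibrium is in mixed strategies.
Let the defender play s1 with probability q. The attacker is indifferent when 13q − 11(1−q) = 5q + 13(1−q), giving q = 3/4.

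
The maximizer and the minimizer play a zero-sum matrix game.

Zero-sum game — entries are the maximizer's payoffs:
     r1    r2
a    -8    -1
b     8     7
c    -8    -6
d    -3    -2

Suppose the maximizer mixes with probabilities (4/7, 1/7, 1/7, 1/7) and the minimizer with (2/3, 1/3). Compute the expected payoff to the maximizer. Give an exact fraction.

-25/7

Against (2/3, 1/3), each row's expected payoff is a: -17/3; b: 23/3; c: -22/3; d: -8/3.
Taking the (4/7, 1/7, 1/7, 1/7)-weighted average: (4/7)·(-17/3) + (1/7)·(23/3) + (1/7)·(-22/3) + (1/7)·(-8/3) = -25/7.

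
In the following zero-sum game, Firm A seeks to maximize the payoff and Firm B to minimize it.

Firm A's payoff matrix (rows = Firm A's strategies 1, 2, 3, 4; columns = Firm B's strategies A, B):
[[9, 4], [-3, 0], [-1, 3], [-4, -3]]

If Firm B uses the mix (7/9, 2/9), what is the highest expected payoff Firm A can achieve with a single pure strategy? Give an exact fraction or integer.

1: (9)·(7/9) + (4)·(2/9) = 71/9.
2: (-3)·(7/9) + (0)·(2/9) = -7/3.
3: (-1)·(7/9) + (3)·(2/9) = -1/9.
4: (-4)·(7/9) + (-3)·(2/9) = -34/9.
The best pure response is 1 with expected payoff 71/9.

71/9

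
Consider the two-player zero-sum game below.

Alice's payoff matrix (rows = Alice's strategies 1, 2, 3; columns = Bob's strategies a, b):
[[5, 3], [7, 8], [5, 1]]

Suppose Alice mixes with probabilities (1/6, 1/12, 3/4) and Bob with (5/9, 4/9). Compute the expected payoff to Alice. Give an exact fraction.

67/18

Against (5/9, 4/9), each row's expected payoff is 1: 37/9; 2: 67/9; 3: 29/9.
Taking the (1/6, 1/12, 3/4)-weighted average: (1/6)·(37/9) + (1/12)·(67/9) + (3/4)·(29/9) = 67/18.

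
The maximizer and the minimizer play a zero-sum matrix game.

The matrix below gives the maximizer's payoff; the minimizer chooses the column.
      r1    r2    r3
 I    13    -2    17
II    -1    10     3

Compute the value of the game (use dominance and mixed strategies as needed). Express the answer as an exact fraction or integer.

Column r3 is strictly dominated by r1 for the minimizer (it gives the maximizer more in every row).
The remaining 2×2 game on (I, II) × (r1, r2) has no saddle point. Let the maximizer play I with probability p; indifference gives 13p − (1−p) = −2p + 10(1−p), so p = 11/26.
Similarly the minimizer's optimal q on r1 is 6/13, and the value is 13·(6/13) + (-2)·(7/13) = 64/13.

64/13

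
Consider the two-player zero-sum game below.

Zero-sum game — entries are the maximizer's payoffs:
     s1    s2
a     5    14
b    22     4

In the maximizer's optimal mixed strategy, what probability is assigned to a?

Row minima are 5 and 4, so the maximizer's maximin is 5; column maxima are 22 and 14, so the minimizer's minimax is 14. These differ, so the equilibrium is in mixed strategies.
Let the maximizer play a with probability p. The minimizer is indifferent when 5p + 22(1−p) = 14p + 4(1−p), giving p = 2/3.

2/3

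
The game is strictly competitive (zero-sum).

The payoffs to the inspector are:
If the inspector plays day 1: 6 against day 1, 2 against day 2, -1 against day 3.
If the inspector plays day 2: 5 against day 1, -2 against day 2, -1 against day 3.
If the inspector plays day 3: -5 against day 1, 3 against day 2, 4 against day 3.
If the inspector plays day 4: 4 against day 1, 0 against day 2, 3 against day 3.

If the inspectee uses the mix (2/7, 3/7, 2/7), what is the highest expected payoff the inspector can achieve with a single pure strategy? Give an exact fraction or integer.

day 1: (6)·(2/7) + (2)·(3/7) + (-1)·(2/7) = 16/7.
day 2: (5)·(2/7) + (-2)·(3/7) + (-1)·(2/7) = 2/7.
day 3: (-5)·(2/7) + (3)·(3/7) + (4)·(2/7) = 1.
day 4: (4)·(2/7) + (0)·(3/7) + (3)·(2/7) = 2.
The best pure response is day 1 with expected payoff 16/7.

16/7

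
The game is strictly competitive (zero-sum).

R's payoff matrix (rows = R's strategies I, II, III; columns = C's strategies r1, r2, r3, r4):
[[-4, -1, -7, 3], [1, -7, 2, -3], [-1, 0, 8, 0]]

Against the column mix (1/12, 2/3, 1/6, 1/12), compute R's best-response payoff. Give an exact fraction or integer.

I: (-4)·(1/12) + (-1)·(2/3) + (-7)·(1/6) + (3)·(1/12) = -23/12.
II: (1)·(1/12) + (-7)·(2/3) + (2)·(1/6) + (-3)·(1/12) = -9/2.
III: (-1)·(1/12) + (0)·(2/3) + (8)·(1/6) + (0)·(1/12) = 5/4.
The best pure response is III with expected payoff 5/4.

5/4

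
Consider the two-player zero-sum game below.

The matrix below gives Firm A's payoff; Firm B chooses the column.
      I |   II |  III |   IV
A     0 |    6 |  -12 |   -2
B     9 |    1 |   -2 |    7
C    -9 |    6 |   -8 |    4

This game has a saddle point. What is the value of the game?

Row minima: -12, -2, -9 → Firm A's maximin is -2.
Column maxima: 9, 6, -2, 7 → Firm B's minimax is -2.
They coincide at (B, III), so the value is -2.

-2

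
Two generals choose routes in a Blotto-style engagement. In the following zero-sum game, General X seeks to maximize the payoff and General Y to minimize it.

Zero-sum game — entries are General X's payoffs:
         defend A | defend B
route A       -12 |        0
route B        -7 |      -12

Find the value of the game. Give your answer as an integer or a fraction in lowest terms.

Row minima are -12 and -12, so General X's maximin is -12; column maxima are -7 and 0, so General Y's minimax is -7. These differ, so the equilibrium is in mixed strategies.
Let General X play route A with probability p. General Y is indifferent when −12p − 7(1−p) = −12(1−p), giving p = 5/17.
Let General Y play defend A with probability q. General X is indifferent when −12q = −7q − 12(1−q), giving q = 12/17.
The value is -12·(12/17) + (0)·(5/17) = -144/17.

-144/17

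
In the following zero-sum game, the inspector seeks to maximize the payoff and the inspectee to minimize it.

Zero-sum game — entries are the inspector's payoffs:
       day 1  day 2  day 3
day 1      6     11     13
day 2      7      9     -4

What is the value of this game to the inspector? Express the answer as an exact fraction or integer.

115/18

Column day 2 is strictly dominated by day 1 for the inspectee (it gives the inspector more in every row).
The remaining 2×2 game on (day 1, day 2) × (day 1, day 3) has no saddle point. Let the inspector play day 1 with probability p; indifference gives 6p + 7(1−p) = 13p − 4(1−p), so p = 11/18.
Similarly the inspectee's optimal q on day 1 is 17/18, and the value is 6·(17/18) + (13)·(1/18) = 115/18.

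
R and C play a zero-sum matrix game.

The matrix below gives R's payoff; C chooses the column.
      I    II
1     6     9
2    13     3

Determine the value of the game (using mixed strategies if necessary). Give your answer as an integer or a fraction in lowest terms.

Row minima are 6 and 3, so R's maximin is 6; column maxima are 13 and 9, so C's minimax is 9. These differ, so the equilibrium is in mixed strategies.
Let R play 1 with probability p. C is indifferent when 6p + 13(1−p) = 9p + 3(1−p), giving p = 10/13.
Let C play I with probability q. R is indifferent when 6q + 9(1−q) = 13q + 3(1−q), giving q = 6/13.
The value is 6·(6/13) + (9)·(7/13) = 99/13.

99/13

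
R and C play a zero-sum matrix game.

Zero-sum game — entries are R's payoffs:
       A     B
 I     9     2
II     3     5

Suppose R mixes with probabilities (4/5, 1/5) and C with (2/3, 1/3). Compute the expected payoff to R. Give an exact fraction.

Against (2/3, 1/3), each row's expected payoff is I: 20/3; II: 11/3.
Taking the (4/5, 1/5)-weighted average: (4/5)·(20/3) + (1/5)·(11/3) = 91/15.

91/15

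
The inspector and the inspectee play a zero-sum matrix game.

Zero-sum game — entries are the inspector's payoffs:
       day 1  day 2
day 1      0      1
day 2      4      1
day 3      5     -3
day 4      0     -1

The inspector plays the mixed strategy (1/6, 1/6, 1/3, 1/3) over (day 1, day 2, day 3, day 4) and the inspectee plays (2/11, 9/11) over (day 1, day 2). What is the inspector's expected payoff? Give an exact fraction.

Against (2/11, 9/11), each row's expected payoff is day 1: 9/11; day 2: 17/11; day 3: -17/11; day 4: -9/11.
Taking the (1/6, 1/6, 1/3, 1/3)-weighted average: (1/6)·(9/11) + (1/6)·(17/11) + (1/3)·(-17/11) + (1/3)·(-9/11) = -13/33.

-13/33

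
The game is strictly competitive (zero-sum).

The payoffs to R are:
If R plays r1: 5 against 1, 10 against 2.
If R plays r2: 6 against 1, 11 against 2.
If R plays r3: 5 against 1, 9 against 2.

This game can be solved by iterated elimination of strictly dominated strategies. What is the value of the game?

Column 2 is strictly dominated by 1 for C (5<10, 6<11, 5<9); eliminate 2.
Row r1 is strictly dominated by row r2 (6>5); eliminate r1.
Row r3 is strictly dominated by row r2 (6>5); eliminate r3.
Only (r2, 1) remains, with payoff 6.

6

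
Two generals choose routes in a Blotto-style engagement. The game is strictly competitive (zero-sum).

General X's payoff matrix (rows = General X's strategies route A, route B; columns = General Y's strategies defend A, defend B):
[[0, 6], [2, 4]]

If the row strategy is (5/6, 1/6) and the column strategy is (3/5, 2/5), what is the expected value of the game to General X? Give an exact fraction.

Against (3/5, 2/5), each row's expected payoff is route A: 12/5; route B: 14/5.
Taking the (5/6, 1/6)-weighted average: (5/6)·(12/5) + (1/6)·(14/5) = 37/15.

37/15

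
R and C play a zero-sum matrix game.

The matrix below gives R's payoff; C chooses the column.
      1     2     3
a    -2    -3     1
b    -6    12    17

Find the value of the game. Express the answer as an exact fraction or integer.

-42/19

Column 3 is strictly dominated by 2 for C (it gives R more in every row).
The remaining 2×2 game on (a, b) × (1, 2) has no saddle point. Let R play a with probability p; indifference gives −2p − 6(1−p) = −3p + 12(1−p), so p = 18/19.
Similarly C's optimal q on 1 is 15/19, and the value is -2·(15/19) + (-3)·(4/19) = -42/19.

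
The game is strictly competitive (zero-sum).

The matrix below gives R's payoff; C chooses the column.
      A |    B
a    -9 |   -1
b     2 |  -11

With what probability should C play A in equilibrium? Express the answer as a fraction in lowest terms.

10/21

Row minima are -9 and -11, so R's maximin is -9; column maxima are 2 and -1, so C's minimax is -1. These differ, so the equilibrium is in mixed strategies.
Let C play A with probability q. R is indifferent when −9q − (1−q) = 2q − 11(1−q), giving q = 10/21.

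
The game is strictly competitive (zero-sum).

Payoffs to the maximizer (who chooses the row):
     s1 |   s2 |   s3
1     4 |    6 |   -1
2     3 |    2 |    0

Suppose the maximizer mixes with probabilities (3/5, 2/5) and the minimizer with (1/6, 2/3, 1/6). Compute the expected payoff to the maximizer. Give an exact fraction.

103/30

Against (1/6, 2/3, 1/6), each row's expected payoff is 1: 9/2; 2: 11/6.
Taking the (3/5, 2/5)-weighted average: (3/5)·(9/2) + (2/5)·(11/6) = 103/30.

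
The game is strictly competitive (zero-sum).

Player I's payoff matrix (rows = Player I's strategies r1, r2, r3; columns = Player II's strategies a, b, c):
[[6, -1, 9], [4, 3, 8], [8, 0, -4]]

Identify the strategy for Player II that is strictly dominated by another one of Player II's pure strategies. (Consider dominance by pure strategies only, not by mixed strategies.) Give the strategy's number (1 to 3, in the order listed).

1

Player II prefers columns that give Player I less. Compare a with b: -1 < 6, 3 < 4, 0 < 8.
So b strictly dominates a for Player II; a is strictly dominated.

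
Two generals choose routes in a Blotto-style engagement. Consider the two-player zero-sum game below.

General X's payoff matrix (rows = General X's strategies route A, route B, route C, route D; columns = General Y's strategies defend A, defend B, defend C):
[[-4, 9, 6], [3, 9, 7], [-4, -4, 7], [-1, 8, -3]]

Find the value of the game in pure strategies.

3

Row minima: -4, 3, -4, -3 → General X's maximin is 3.
Column maxima: 3, 9, 7 → General Y's minimax is 3.
They coincide at (route B, defend A), so the value is 3.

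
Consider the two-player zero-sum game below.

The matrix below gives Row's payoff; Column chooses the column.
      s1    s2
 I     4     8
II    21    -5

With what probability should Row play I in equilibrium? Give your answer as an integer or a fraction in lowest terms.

13/15

Row minima are 4 and -5, so Row's maximin is 4; column maxima are 21 and 8, so Column's minimax is 8. These differ, so the equilibrium is in mixed strategies.
Let Row play I with probability p. Column is indifferent when 4p + 21(1−p) = 8p − 5(1−p), giving p = 13/15.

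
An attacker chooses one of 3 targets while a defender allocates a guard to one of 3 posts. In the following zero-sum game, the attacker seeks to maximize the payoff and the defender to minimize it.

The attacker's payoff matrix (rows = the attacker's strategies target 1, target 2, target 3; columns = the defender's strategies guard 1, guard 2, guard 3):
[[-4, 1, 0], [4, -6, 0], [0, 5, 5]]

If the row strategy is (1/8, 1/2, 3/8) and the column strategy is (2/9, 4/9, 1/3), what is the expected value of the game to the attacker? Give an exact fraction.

37/72

Against (2/9, 4/9, 1/3), each row's expected payoff is target 1: -4/9; target 2: -16/9; target 3: 35/9.
Taking the (1/8, 1/2, 3/8)-weighted average: (1/8)·(-4/9) + (1/2)·(-16/9) + (3/8)·(35/9) = 37/72.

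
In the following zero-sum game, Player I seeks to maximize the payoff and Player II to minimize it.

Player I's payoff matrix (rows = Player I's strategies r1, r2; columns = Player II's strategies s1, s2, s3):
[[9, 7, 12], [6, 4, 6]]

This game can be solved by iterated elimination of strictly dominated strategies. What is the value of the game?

7

Column s3 is strictly dominated by s2 for Player II (7<12, 4<6); eliminate s3.
Row r2 is strictly dominated by row r1 (9>6, 7>4); eliminate r2.
Column s1 is strictly dominated by s2 for Player II (7<9); eliminate s1.
Only (r1, s2) remains, with payoff 7.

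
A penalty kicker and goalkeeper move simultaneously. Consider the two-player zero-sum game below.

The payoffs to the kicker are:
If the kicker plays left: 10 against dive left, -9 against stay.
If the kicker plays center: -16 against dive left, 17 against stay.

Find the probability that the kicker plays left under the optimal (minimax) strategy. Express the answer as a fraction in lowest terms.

Row minima are -9 and -16, so the kicker's maximin is -9; column maxima are 10 and 17, so the goalkeeper's minimax is 10. These differ, so the equilibrium is in mixed strategies.
Let the kicker play left with probability p. The goalkeeper is indifferent when 10p − 16(1−p) = −9p + 17(1−p), giving p = 33/52.

33/52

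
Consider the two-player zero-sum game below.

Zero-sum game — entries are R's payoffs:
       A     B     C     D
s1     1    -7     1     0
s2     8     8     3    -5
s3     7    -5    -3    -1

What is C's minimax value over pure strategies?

0

The worst case (largest entry) in each column is A: 8, B: 8, C: 3, D: 0.
The best (smallest) of these is 0.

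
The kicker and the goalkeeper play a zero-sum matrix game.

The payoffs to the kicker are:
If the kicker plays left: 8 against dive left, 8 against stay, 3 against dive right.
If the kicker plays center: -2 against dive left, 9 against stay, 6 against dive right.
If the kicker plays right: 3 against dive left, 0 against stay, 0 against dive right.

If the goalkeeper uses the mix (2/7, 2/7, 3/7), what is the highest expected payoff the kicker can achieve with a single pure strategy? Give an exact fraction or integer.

left: (8)·(2/7) + (8)·(2/7) + (3)·(3/7) = 41/7.
center: (-2)·(2/7) + (9)·(2/7) + (6)·(3/7) = 32/7.
right: (3)·(2/7) + (0)·(2/7) + (0)·(3/7) = 6/7.
The best pure response is left with expected payoff 41/7.

41/7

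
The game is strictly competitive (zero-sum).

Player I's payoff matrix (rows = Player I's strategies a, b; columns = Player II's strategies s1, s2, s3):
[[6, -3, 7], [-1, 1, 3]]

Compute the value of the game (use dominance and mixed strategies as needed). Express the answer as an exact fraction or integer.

Column s3 is strictly dominated by s1 for Player II (it gives Player I more in every row).
The remaining 2×2 game on (a, b) × (s1, s2) has no saddle point. Let Player I play a with probability p; indifference gives 6p − (1−p) = −3p + (1−p), so p = 2/11.
Similarly Player II's optimal q on s1 is 4/11, and the value is 6·(4/11) + (-3)·(7/11) = 3/11.

3/11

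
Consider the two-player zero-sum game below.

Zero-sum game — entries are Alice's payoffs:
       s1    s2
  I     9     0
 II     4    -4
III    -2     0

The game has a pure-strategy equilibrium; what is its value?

Row minima: 0, -4, -2 → Alice's maximin is 0.
Column maxima: 9, 0 → Bob's minimax is 0.
They coincide at (I, s2), so the value is 0.

0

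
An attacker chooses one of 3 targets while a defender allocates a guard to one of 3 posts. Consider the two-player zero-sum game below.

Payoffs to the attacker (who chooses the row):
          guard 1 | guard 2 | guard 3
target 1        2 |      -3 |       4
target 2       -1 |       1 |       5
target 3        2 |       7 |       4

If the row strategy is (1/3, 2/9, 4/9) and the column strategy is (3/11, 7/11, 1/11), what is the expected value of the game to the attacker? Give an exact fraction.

Against (3/11, 7/11, 1/11), each row's expected payoff is target 1: -1; target 2: 9/11; target 3: 59/11.
Taking the (1/3, 2/9, 4/9)-weighted average: (1/3)·(-1) + (2/9)·(9/11) + (4/9)·(59/11) = 221/99.

221/99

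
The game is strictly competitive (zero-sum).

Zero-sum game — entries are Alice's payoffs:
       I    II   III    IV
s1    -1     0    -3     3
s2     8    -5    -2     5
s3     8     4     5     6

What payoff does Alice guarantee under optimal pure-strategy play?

Row minima: -3, -5, 4 → Alice's maximin is 4.
Column maxima: 8, 4, 5, 6 → Bob's minimax is 4.
They coincide at (s3, II), so the value is 4.

4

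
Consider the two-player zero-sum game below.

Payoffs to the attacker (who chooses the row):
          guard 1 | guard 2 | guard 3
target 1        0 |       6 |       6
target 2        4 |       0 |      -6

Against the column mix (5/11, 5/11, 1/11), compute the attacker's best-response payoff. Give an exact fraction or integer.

36/11

target 1: (0)·(5/11) + (6)·(5/11) + (6)·(1/11) = 36/11.
target 2: (4)·(5/11) + (0)·(5/11) + (-6)·(1/11) = 14/11.
The best pure response is target 1 with expected payoff 36/11.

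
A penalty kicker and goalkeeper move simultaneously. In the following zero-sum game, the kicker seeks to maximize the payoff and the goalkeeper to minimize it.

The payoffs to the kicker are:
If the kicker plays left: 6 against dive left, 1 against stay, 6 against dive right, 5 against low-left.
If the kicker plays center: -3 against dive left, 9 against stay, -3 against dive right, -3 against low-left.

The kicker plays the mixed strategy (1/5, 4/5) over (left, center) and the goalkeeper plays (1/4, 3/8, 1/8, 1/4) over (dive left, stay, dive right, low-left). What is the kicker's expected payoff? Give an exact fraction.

79/40

Against (1/4, 3/8, 1/8, 1/4), each row's expected payoff is left: 31/8; center: 3/2.
Taking the (1/5, 4/5)-weighted average: (1/5)·(31/8) + (4/5)·(3/2) = 79/40.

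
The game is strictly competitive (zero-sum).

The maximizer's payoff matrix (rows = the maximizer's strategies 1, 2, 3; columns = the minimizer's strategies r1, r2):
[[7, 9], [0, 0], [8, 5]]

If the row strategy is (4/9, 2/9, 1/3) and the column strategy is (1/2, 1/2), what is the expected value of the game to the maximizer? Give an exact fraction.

103/18

Against (1/2, 1/2), each row's expected payoff is 1: 8; 2: 0; 3: 13/2.
Taking the (4/9, 2/9, 1/3)-weighted average: (4/9)·(8) + (2/9)·(0) + (1/3)·(13/2) = 103/18.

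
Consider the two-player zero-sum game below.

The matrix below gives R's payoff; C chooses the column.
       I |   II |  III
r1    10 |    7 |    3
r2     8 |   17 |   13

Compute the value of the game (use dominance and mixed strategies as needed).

53/6

Column II is strictly dominated by III for C (it gives R more in every row).
The remaining 2×2 game on (r1, r2) × (I, III) has no saddle point. Let R play r1 with probability p; indifference gives 10p + 8(1−p) = 3p + 13(1−p), so p = 5/12.
Similarly C's optimal q on I is 5/6, and the value is 10·(5/6) + (3)·(1/6) = 53/6.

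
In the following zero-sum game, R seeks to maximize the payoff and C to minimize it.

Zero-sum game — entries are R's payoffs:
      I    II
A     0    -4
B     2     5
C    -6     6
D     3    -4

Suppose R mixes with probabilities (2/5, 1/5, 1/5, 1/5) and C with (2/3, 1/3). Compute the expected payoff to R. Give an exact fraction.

-1/5

Against (2/3, 1/3), each row's expected payoff is A: -4/3; B: 3; C: -2; D: 2/3.
Taking the (2/5, 1/5, 1/5, 1/5)-weighted average: (2/5)·(-4/3) + (1/5)·(3) + (1/5)·(-2) + (1/5)·(2/3) = -1/5.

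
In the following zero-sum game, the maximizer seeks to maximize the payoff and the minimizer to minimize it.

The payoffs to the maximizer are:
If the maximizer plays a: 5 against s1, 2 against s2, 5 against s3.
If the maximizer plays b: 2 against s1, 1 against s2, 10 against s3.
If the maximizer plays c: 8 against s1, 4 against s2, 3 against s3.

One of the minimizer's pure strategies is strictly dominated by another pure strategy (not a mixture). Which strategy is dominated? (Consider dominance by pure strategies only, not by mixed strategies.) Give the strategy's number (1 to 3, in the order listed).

The minimizer prefers columns that give the maximizer less. Compare s1 with s2: 2 < 5, 1 < 2, 4 < 8.
So s2 strictly dominates s1 for the minimizer; s1 is strictly dominated.

1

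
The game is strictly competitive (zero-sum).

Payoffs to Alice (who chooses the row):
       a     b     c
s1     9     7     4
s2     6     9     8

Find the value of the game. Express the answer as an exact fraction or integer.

Column b is strictly dominated by c for Bob (it gives Alice more in every row).
The remaining 2×2 game on (s1, s2) × (a, c) has no saddle point. Let Alice play s1 with probability p; indifference gives 9p + 6(1−p) = 4p + 8(1−p), so p = 2/7.
Similarly Bob's optimal q on a is 4/7, and the value is 9·(4/7) + (4)·(3/7) = 48/7.

48/7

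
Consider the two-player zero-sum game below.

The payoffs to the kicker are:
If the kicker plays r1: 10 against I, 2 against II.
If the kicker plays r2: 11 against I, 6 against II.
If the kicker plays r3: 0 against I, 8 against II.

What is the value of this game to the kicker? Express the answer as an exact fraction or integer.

Row r1 is strictly dominated by row r2, so the kicker never plays it.
The remaining 2×2 game on (r2, r3) × (I, II) has no saddle point. Let the kicker play r2 with probability p; indifference gives 11p = 6p + 8(1−p), so p = 8/13.
Similarly the goalkeeper's optimal q on I is 2/13, and the value is 11·(2/13) + (6)·(11/13) = 88/13.

88/13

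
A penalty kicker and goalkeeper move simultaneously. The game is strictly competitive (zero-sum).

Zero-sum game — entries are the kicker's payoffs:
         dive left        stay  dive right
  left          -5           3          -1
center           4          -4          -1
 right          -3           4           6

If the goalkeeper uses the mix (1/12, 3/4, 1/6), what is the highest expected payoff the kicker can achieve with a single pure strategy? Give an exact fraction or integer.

left: (-5)·(1/12) + (3)·(3/4) + (-1)·(1/6) = 5/3.
center: (4)·(1/12) + (-4)·(3/4) + (-1)·(1/6) = -17/6.
right: (-3)·(1/12) + (4)·(3/4) + (6)·(1/6) = 15/4.
The best pure response is right with expected payoff 15/4.

15/4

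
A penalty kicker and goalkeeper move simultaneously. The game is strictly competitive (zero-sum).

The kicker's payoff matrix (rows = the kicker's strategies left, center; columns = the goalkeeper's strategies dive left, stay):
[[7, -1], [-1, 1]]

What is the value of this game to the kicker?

Row minima are -1 and -1, so the kicker's maximin is -1; column maxima are 7 and 1, so the goalkeeper's minimax is 1. These differ, so the equilibrium is in mixed strategies.
Let the kicker play left with probability p. The goalkeeper is indifferent when 7p − (1−p) = −p + (1−p), giving p = 1/5.
Let the goalkeeper play dive left with probability q. The kicker is indifferent when 7q − (1−q) = −q + (1−q), giving q = 1/5.
The value is 7·(1/5) + (-1)·(4/5) = 3/5.

3/5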